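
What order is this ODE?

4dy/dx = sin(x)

The order is 1 (highest derivative is of order 1).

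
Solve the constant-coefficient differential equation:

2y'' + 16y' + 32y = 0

Characteristic equation: 2r² + 16r + 32 = 0
Divide by 2: r² + 8r + 16 = 0
Factored: (r + 4)² = 0
Repeated root: r = -4
General solution: y = (C₁ + C₂x)e^(-4x)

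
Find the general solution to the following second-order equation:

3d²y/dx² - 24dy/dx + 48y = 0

Characteristic equation: 3r² - 24r + 48 = 0
Divide by 3: r² - 8r + 16 = 0
Factored: (r - 4)² = 0
Repeated root: r = 4
General solution: y = (C₁ + C₂x)e^(4x)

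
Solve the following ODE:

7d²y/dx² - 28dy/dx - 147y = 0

Characteristic equation: 7r² - 28r - 147 = 0
Divide by 7: r² - 4r - 21 = 0
Roots: r = 7, -3 (distinct real)
General solution: y = C₁e^(7x) + C₂e^(-3x)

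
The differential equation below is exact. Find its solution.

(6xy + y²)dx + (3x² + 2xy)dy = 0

Verify exactness: ∂M/∂y = ∂N/∂x ✓
Find F(x,y) such that ∂F/∂x = M, ∂F/∂y = N
Solution: 3x²y + xy² = C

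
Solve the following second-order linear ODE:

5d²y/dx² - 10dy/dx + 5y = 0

Characteristic equation: 5r² - 10r + 5 = 0
Divide by 5: r² - 2r + 1 = 0
Factored: (r - 1)² = 0
Repeated root: r = 1
General solution: y = (C₁ + C₂x)e^x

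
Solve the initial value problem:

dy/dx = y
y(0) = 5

General solution: y = Ce^x
Applying IC y(0) = 5:
Particular solution: y = 5e^x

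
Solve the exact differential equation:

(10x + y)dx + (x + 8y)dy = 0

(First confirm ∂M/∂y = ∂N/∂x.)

Verify exactness: ∂M/∂y = ∂N/∂x ✓
Find F(x,y) such that ∂F/∂x = M, ∂F/∂y = N
Solution: 5x² + xy + 4y² = C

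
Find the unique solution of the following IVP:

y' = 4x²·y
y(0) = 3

General solution: y = Ce^(4x³/3)
Applying IC y(0) = 3:
Particular solution: y = 3e^(4x³/3)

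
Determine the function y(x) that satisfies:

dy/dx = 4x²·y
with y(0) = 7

General solution: y = Ce^(4x³/3)
Applying IC y(0) = 7:
Particular solution: y = 7e^(4x³/3)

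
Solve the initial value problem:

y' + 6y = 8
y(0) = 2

General solution: y = 4/3 + Ce^(-6x)
Applying y(0) = 2: C = 2 - 4/3 = 2/3
Particular solution: y = 4/3 + (2/3)e^(-6x)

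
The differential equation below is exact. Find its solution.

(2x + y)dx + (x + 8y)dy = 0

Verify exactness: ∂M/∂y = ∂N/∂x ✓
Find F(x,y) such that ∂F/∂x = M, ∂F/∂y = N
Solution: x² + xy + 4y² = C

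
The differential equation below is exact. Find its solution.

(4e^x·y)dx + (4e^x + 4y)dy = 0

Verify exactness: ∂M/∂y = ∂N/∂x ✓
Find F(x,y) such that ∂F/∂x = M, ∂F/∂y = N
Solution: 4e^x·y + 2y² = C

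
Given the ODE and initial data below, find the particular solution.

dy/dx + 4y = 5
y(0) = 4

General solution: y = 5/4 + Ce^(-4x)
Applying y(0) = 4: C = 4 - 5/4 = 11/4
Particular solution: y = 5/4 + (11/4)e^(-4x)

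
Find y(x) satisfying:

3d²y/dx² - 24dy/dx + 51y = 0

Characteristic equation: 3r² - 24r + 51 = 0
Divide by 3: r² - 8r + 17 = 0
Roots: r = 4 ± i (complex conjugates)
General solution: y = e^(4x)(C₁cos(x) + C₂sin(x))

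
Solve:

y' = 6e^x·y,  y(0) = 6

General solution: y = Ce^(6e^x)
Applying IC y(0) = 6:
Particular solution: y = 6e^(6(e^x - 1))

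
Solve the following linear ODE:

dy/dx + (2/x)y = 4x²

Using integrating factor method:

General solution: y = (4/5)x^3 + Cx^(-2)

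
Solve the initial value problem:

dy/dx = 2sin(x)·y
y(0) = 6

General solution: y = Ce^(-2cos(x))
Applying IC y(0) = 6:
Particular solution: y = 6e^(2(1-cos(x)))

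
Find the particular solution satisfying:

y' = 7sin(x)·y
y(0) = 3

General solution: y = Ce^(-7cos(x))
Applying IC y(0) = 3:
Particular solution: y = 3e^(7(1-cos(x)))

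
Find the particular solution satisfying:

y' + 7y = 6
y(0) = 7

General solution: y = 6/7 + Ce^(-7x)
Applying y(0) = 7: C = 7 - 6/7 = 43/7
Particular solution: y = 6/7 + (43/7)e^(-7x)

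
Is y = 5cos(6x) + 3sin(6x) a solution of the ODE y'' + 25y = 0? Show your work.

Verification:
y'' = -180cos(6x) - 108sin(6x)
y'' + 25y ≠ 0 (frequency mismatch: got 36 instead of 25)

No, it is not a solution.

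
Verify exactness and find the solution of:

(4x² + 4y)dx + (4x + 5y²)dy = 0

Verify exactness: ∂M/∂y = ∂N/∂x ✓
Find F(x,y) such that ∂F/∂x = M, ∂F/∂y = N
Solution: 4x³/3 + 4xy + 5y³/3 = C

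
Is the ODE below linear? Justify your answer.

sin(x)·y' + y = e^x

Yes. Linear (y and its derivatives appear to the first power only, no products of y terms)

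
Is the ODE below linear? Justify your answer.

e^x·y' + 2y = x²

Yes. Linear (y and its derivatives appear to the first power only, no products of y terms)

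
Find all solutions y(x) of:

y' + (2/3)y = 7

Using integrating factor method:

General solution: y = 21/2 + Ce^(-2x/3)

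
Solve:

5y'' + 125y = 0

Characteristic equation: 5r² + 125 = 0
Divide by 5: r² + 25 = 0
Roots: r = ±5i (complex conjugates)
General solution: y = C₁cos(5x) + C₂sin(5x)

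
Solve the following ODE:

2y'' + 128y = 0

Characteristic equation: 2r² + 128 = 0
Divide by 2: r² + 64 = 0
Roots: r = ±8i (complex conjugates)
General solution: y = C₁cos(8x) + C₂sin(8x)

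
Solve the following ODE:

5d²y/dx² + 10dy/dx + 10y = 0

Characteristic equation: 5r² + 10r + 10 = 0
Divide by 5: r² + 2r + 2 = 0
Roots: r = -1 ± i (complex conjugates)
General solution: y = e^(-x)(C₁cos(x) + C₂sin(x))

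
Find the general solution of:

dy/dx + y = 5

Using integrating factor method:

General solution: y = 5 + Ce^(-x)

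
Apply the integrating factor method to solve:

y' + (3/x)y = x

Using integrating factor method:

General solution: y = (1/5)x^2 + Cx^(-3)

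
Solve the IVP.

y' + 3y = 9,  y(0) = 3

General solution: y = 3 + Ce^(-3x)
Applying y(0) = 3: C = 3 - 3 = 0
Particular solution: y = 3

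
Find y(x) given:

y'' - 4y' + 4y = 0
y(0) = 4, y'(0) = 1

General solution: y = (C₁ + C₂x)e^(2x)
Repeated root r = 2
Applying ICs: C₁ = 4, C₂ = -7
Particular solution: y = (4 - 7x)e^(2x)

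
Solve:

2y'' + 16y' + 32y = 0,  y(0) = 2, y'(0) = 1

General solution: y = (C₁ + C₂x)e^(-4x)
Repeated root r = -4
Applying ICs: C₁ = 2, C₂ = 9
Particular solution: y = (2 + 9x)e^(-4x)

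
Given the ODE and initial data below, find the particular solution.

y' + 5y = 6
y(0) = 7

General solution: y = 6/5 + Ce^(-5x)
Applying y(0) = 7: C = 7 - 6/5 = 29/5
Particular solution: y = 6/5 + (29/5)e^(-5x)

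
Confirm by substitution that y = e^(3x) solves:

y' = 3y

Verification:
y = e^(3x)
y' = 3e^(3x)
3y = 3e^(3x)
y' = 3y ✓

Yes, it is a solution.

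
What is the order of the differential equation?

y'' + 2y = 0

The order is 2 (highest derivative is of order 2).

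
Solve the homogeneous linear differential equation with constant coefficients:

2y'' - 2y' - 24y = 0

Characteristic equation: 2r² - 2r - 24 = 0
Divide by 2: r² - r - 12 = 0
Roots: r = 4, -3 (distinct real)
General solution: y = C₁e^(4x) + C₂e^(-3x)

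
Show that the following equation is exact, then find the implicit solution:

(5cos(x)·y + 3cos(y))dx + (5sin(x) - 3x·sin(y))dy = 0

Verify exactness: ∂M/∂y = ∂N/∂x ✓
Find F(x,y) such that ∂F/∂x = M, ∂F/∂y = N
Solution: 5sin(x)·y + 3x·cos(y) = C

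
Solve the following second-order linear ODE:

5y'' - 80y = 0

Characteristic equation: 5r² - 80 = 0
Divide by 5: r² - 16 = 0
Roots: r = 4, -4 (distinct real)
General solution: y = C₁e^(4x) + C₂e^(-4x)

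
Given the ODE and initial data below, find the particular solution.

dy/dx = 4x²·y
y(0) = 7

General solution: y = Ce^(4x³/3)
Applying IC y(0) = 7:
Particular solution: y = 7e^(4x³/3)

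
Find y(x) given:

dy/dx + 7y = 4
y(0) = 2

General solution: y = 4/7 + Ce^(-7x)
Applying y(0) = 2: C = 2 - 4/7 = 10/7
Particular solution: y = 4/7 + (10/7)e^(-7x)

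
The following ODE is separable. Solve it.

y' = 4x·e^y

Separating variables and integrating:
-e^(-y) = 2x² + C

General solution: y = -ln(C - 2x²)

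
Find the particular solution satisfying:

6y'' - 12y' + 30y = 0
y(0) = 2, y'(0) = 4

General solution: y = e^x(C₁cos(2x) + C₂sin(2x))
Complex roots r = 1 ± 2i
Applying ICs: C₁ = 2, C₂ = 1
Particular solution: y = e^x(2cos(2x) + sin(2x))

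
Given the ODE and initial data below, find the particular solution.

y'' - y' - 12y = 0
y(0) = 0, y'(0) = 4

General solution: y = C₁e^(4x) + C₂e^(-3x)
Applying ICs: C₁ = 4/7, C₂ = -4/7
Particular solution: y = (4/7)e^(4x) - (4/7)e^(-3x)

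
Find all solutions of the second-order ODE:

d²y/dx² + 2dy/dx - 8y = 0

Characteristic equation: r² + 2r - 8 = 0
Roots: r = 2, -4 (distinct real)
General solution: y = C₁e^(2x) + C₂e^(-4x)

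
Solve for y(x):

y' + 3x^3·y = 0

Using integrating factor method:

General solution: y = Ce^(-3x^4/4)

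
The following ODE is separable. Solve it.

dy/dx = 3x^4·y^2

Separating variables and integrating:
-1/y = 3x^5/5 + C

General solution: y^-1 = (-3/5)x^5 + C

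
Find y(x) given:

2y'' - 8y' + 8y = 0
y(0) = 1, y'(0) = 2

General solution: y = (C₁ + C₂x)e^(2x)
Repeated root r = 2
Applying ICs: C₁ = 1, C₂ = 0
Particular solution: y = e^(2x)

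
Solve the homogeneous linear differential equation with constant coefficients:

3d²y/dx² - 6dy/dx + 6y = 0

Characteristic equation: 3r² - 6r + 6 = 0
Divide by 3: r² - 2r + 2 = 0
Roots: r = 1 ± i (complex conjugates)
General solution: y = e^x(C₁cos(x) + C₂sin(x))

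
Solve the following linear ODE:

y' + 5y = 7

Using integrating factor method:

General solution: y = 7/5 + Ce^(-5x)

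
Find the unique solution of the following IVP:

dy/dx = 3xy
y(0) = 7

General solution: y = Ce^(3x²/2)
Applying IC y(0) = 7:
Particular solution: y = 7e^(3x²/2)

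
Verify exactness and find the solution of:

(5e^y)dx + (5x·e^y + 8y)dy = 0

Verify exactness: ∂M/∂y = ∂N/∂x ✓
Find F(x,y) such that ∂F/∂x = M, ∂F/∂y = N
Solution: 5x·e^y + 4y² = C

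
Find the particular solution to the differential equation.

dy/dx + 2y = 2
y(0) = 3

General solution: y = 1 + Ce^(-2x)
Applying y(0) = 3: C = 3 - 1 = 2
Particular solution: y = 1 + 2e^(-2x)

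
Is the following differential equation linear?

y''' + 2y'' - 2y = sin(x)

Yes. Linear (y and its derivatives appear to the first power only, no products of y terms)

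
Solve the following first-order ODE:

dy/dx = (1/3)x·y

Separating variables and integrating:
ln|y| = x^2/6 + C

General solution: y = Ce^(x^2/6)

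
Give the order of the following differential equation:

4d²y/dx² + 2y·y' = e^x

The order is 2 (highest derivative is of order 2).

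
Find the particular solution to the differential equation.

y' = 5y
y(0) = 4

General solution: y = Ce^(5x)
Applying IC y(0) = 4:
Particular solution: y = 4e^(5x)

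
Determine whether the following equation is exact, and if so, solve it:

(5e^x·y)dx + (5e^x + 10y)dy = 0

Verify exactness: ∂M/∂y = ∂N/∂x ✓
Find F(x,y) such that ∂F/∂x = M, ∂F/∂y = N
Solution: 5e^x·y + 5y² = C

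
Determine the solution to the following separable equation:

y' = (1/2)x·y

Separating variables and integrating:
ln|y| = x^2/4 + C

General solution: y = Ce^(x^2/4)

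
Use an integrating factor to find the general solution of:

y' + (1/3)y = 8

Using integrating factor method:

General solution: y = 24 + Ce^(-x/3)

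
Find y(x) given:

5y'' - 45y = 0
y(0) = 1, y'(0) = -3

General solution: y = C₁e^(3x) + C₂e^(-3x)
Applying ICs: C₁ = 0, C₂ = 1
Particular solution: y = e^(-3x)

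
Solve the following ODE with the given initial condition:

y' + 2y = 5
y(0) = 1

General solution: y = 5/2 + Ce^(-2x)
Applying y(0) = 1: C = 1 - 5/2 = -3/2
Particular solution: y = 5/2 - (3/2)e^(-2x)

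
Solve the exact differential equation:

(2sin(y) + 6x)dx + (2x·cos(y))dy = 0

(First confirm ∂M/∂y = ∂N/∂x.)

Verify exactness: ∂M/∂y = ∂N/∂x ✓
Find F(x,y) such that ∂F/∂x = M, ∂F/∂y = N
Solution: 2x·sin(y) + 3x² = C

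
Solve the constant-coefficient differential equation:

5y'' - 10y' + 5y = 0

Characteristic equation: 5r² - 10r + 5 = 0
Divide by 5: r² - 2r + 1 = 0
Factored: (r - 1)² = 0
Repeated root: r = 1
General solution: y = (C₁ + C₂x)e^x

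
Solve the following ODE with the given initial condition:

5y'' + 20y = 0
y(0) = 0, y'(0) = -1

General solution: y = C₁cos(2x) + C₂sin(2x)
Complex roots r = ±2i
Applying ICs: C₁ = 0, C₂ = -1/2
Particular solution: y = -(1/2)sin(2x)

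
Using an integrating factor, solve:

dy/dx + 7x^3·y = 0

Using integrating factor method:

General solution: y = Ce^(-7x^4/4)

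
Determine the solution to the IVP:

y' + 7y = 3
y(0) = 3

General solution: y = 3/7 + Ce^(-7x)
Applying y(0) = 3: C = 3 - 3/7 = 18/7
Particular solution: y = 3/7 + (18/7)e^(-7x)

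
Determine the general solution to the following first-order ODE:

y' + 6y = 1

Using integrating factor method:

General solution: y = 1/6 + Ce^(-6x)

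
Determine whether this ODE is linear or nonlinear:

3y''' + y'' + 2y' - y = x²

Linear (y and its derivatives appear to the first power only, no products of y terms)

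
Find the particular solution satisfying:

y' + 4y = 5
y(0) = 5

General solution: y = 5/4 + Ce^(-4x)
Applying y(0) = 5: C = 5 - 5/4 = 15/4
Particular solution: y = 5/4 + (15/4)e^(-4x)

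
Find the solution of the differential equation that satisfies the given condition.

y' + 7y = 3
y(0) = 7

General solution: y = 3/7 + Ce^(-7x)
Applying y(0) = 7: C = 7 - 3/7 = 46/7
Particular solution: y = 3/7 + (46/7)e^(-7x)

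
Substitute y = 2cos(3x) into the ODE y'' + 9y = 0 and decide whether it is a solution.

Verification:
y'' = -18cos(3x)
y'' + 9y = 0 ✓

Yes, it is a solution.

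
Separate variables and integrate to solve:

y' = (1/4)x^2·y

Separating variables and integrating:
ln|y| = x^3/12 + C

General solution: y = Ce^(x^3/12)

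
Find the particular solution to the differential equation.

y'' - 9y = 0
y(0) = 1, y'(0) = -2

General solution: y = C₁e^(3x) + C₂e^(-3x)
Applying ICs: C₁ = 1/6, C₂ = 5/6
Particular solution: y = (1/6)e^(3x) + (5/6)e^(-3x)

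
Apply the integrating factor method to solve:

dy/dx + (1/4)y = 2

Using integrating factor method:

General solution: y = 8 + Ce^(-x/4)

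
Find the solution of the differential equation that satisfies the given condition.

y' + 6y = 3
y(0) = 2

General solution: y = 1/2 + Ce^(-6x)
Applying y(0) = 2: C = 2 - 1/2 = 3/2
Particular solution: y = 1/2 + (3/2)e^(-6x)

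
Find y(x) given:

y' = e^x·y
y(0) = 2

General solution: y = Ce^(e^x)
Applying IC y(0) = 2:
Particular solution: y = 2e^(e^x - 1)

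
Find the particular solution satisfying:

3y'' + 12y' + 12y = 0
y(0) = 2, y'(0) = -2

General solution: y = (C₁ + C₂x)e^(-2x)
Repeated root r = -2
Applying ICs: C₁ = 2, C₂ = 2
Particular solution: y = (2 + 2x)e^(-2x)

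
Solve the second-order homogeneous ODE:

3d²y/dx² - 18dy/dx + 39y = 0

Characteristic equation: 3r² - 18r + 39 = 0
Divide by 3: r² - 6r + 13 = 0
Roots: r = 3 ± 2i (complex conjugates)
General solution: y = e^(3x)(C₁cos(2x) + C₂sin(2x))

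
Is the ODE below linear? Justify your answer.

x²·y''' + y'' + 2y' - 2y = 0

Yes. Linear (y and its derivatives appear to the first power only, no products of y terms)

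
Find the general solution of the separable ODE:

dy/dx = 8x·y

Separating variables and integrating:
ln|y| = 4x^2 + C

General solution: y = Ce^(4x^2)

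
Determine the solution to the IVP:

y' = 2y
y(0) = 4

General solution: y = Ce^(2x)
Applying IC y(0) = 4:
Particular solution: y = 4e^(2x)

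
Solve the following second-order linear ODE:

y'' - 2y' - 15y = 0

Characteristic equation: r² - 2r - 15 = 0
Roots: r = 5, -3 (distinct real)
General solution: y = C₁e^(5x) + C₂e^(-3x)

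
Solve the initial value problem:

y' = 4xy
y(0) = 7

General solution: y = Ce^(2x²)
Applying IC y(0) = 7:
Particular solution: y = 7e^(2x²)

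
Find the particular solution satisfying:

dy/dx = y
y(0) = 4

General solution: y = Ce^x
Applying IC y(0) = 4:
Particular solution: y = 4e^x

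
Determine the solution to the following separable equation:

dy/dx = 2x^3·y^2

Separating variables and integrating:
-1/y = x^4/2 + C

General solution: y^-1 = (-1/2)x^4 + C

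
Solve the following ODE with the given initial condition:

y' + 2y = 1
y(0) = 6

General solution: y = 1/2 + Ce^(-2x)
Applying y(0) = 6: C = 6 - 1/2 = 11/2
Particular solution: y = 1/2 + (11/2)e^(-2x)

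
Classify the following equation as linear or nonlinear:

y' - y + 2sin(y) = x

Nonlinear (sin(y) is nonlinear in y)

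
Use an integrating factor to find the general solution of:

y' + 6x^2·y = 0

Using integrating factor method:

General solution: y = Ce^(-2x^3)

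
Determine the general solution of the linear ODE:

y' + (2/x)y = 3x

Using integrating factor method:

General solution: y = (3/4)x^2 + Cx^(-2)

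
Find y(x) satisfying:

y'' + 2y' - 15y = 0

Characteristic equation: r² + 2r - 15 = 0
Roots: r = 3, -5 (distinct real)
General solution: y = C₁e^(3x) + C₂e^(-5x)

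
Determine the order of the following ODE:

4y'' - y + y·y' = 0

The order is 2 (highest derivative is of order 2).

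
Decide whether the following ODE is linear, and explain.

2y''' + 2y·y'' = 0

Nonlinear (y·y'' term)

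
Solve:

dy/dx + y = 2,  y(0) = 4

General solution: y = 2 + Ce^(-x)
Applying y(0) = 4: C = 4 - 2 = 2
Particular solution: y = 2 + 2e^(-x)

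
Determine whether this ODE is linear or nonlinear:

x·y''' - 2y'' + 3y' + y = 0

Linear (y and its derivatives appear to the first power only, no products of y terms)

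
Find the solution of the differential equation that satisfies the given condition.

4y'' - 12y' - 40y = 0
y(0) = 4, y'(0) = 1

General solution: y = C₁e^(5x) + C₂e^(-2x)
Applying ICs: C₁ = 9/7, C₂ = 19/7
Particular solution: y = (9/7)e^(5x) + (19/7)e^(-2x)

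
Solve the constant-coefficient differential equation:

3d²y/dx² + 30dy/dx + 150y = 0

Characteristic equation: 3r² + 30r + 150 = 0
Divide by 3: r² + 10r + 50 = 0
Roots: r = -5 ± 5i (complex conjugates)
General solution: y = e^(-5x)(C₁cos(5x) + C₂sin(5x))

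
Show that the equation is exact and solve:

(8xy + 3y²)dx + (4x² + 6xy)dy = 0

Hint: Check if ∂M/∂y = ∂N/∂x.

Verify exactness: ∂M/∂y = ∂N/∂x ✓
Find F(x,y) such that ∂F/∂x = M, ∂F/∂y = N
Solution: 4x²y + 3xy² = C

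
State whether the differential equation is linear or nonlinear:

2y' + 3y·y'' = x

Nonlinear (y·y'' term)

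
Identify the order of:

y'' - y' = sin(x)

The order is 2 (highest derivative is of order 2).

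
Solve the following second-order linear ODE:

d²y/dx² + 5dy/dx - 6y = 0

Characteristic equation: r² + 5r - 6 = 0
Roots: r = 1, -6 (distinct real)
General solution: y = C₁e^x + C₂e^(-6x)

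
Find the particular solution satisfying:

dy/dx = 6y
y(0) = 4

General solution: y = Ce^(6x)
Applying IC y(0) = 4:
Particular solution: y = 4e^(6x)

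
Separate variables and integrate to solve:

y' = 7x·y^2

Separating variables and integrating:
-1/y = 7x^2/2 + C

General solution: y^-1 = (-7/2)x^2 + C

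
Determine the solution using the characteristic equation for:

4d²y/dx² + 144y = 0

Characteristic equation: 4r² + 144 = 0
Divide by 4: r² + 36 = 0
Roots: r = ±6i (complex conjugates)
General solution: y = C₁cos(6x) + C₂sin(6x)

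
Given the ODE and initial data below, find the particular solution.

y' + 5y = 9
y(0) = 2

General solution: y = 9/5 + Ce^(-5x)
Applying y(0) = 2: C = 2 - 9/5 = 1/5
Particular solution: y = 9/5 + (1/5)e^(-5x)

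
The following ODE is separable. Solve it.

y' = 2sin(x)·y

Separating variables and integrating:
ln|y| = -2cos(x) + C

General solution: y = Ce^(-2cos(x))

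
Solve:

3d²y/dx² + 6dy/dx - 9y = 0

Characteristic equation: 3r² + 6r - 9 = 0
Divide by 3: r² + 2r - 3 = 0
Roots: r = 1, -3 (distinct real)
General solution: y = C₁e^x + C₂e^(-3x)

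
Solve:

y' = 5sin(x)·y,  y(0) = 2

General solution: y = Ce^(-5cos(x))
Applying IC y(0) = 2:
Particular solution: y = 2e^(5(1-cos(x)))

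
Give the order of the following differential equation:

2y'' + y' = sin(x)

The order is 2 (highest derivative is of order 2).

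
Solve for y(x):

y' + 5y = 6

Using integrating factor method:

General solution: y = 6/5 + Ce^(-5x)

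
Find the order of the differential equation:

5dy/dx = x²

The order is 1 (highest derivative is of order 1).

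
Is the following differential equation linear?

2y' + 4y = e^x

Yes. Linear (y and its derivatives appear to the first power only, no products of y terms)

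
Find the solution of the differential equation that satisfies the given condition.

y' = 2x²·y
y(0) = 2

General solution: y = Ce^(2x³/3)
Applying IC y(0) = 2:
Particular solution: y = 2e^(2x³/3)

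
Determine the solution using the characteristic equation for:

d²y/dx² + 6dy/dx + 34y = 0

Characteristic equation: r² + 6r + 34 = 0
Roots: r = -3 ± 5i (complex conjugates)
General solution: y = e^(-3x)(C₁cos(5x) + C₂sin(5x))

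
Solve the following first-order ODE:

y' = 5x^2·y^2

Separating variables and integrating:
-1/y = 5x^3/3 + C

General solution: y^-1 = (-5/3)x^3 + C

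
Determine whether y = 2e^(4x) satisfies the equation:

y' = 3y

Verification:
y = 2e^(4x)
y' = 8e^(4x)
But 3y = 6e^(4x)
y' ≠ 3y — the derivative does not match

No, it is not a solution.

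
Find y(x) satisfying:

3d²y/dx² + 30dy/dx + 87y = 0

Characteristic equation: 3r² + 30r + 87 = 0
Divide by 3: r² + 10r + 29 = 0
Roots: r = -5 ± 2i (complex conjugates)
General solution: y = e^(-5x)(C₁cos(2x) + C₂sin(2x))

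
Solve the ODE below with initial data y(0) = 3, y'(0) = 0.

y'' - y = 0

General solution: y = C₁e^x + C₂e^(-x)
Applying ICs: C₁ = 3/2, C₂ = 3/2
Particular solution: y = (3/2)e^x + (3/2)e^(-x)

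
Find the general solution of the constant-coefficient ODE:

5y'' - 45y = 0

Characteristic equation: 5r² - 45 = 0
Divide by 5: r² - 9 = 0
Roots: r = 3, -3 (distinct real)
General solution: y = C₁e^(3x) + C₂e^(-3x)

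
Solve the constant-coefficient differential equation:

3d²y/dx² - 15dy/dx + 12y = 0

Characteristic equation: 3r² - 15r + 12 = 0
Divide by 3: r² - 5r + 4 = 0
Roots: r = 4, 1 (distinct real)
General solution: y = C₁e^(4x) + C₂e^x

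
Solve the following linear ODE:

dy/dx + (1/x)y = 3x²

Using integrating factor method:

General solution: y = (3/4)x^3 + C/x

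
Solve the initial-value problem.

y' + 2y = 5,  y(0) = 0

General solution: y = 5/2 + Ce^(-2x)
Applying y(0) = 0: C = 0 - 5/2 = -5/2
Particular solution: y = 5/2 - (5/2)e^(-2x)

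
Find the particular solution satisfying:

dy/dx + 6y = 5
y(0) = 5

General solution: y = 5/6 + Ce^(-6x)
Applying y(0) = 5: C = 5 - 5/6 = 25/6
Particular solution: y = 5/6 + (25/6)e^(-6x)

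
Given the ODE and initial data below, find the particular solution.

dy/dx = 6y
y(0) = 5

General solution: y = Ce^(6x)
Applying IC y(0) = 5:
Particular solution: y = 5e^(6x)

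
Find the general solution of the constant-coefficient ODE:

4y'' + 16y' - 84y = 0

Characteristic equation: 4r² + 16r - 84 = 0
Divide by 4: r² + 4r - 21 = 0
Roots: r = 3, -7 (distinct real)
General solution: y = C₁e^(3x) + C₂e^(-7x)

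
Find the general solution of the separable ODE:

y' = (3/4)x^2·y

Separating variables and integrating:
ln|y| = x^3/4 + C

General solution: y = Ce^(x^3/4)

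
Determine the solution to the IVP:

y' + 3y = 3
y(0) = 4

General solution: y = 1 + Ce^(-3x)
Applying y(0) = 4: C = 4 - 1 = 3
Particular solution: y = 1 + 3e^(-3x)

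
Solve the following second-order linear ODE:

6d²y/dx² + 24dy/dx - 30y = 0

Characteristic equation: 6r² + 24r - 30 = 0
Divide by 6: r² + 4r - 5 = 0
Roots: r = 1, -5 (distinct real)
General solution: y = C₁e^x + C₂e^(-5x)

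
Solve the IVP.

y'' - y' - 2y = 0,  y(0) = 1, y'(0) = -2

General solution: y = C₁e^(2x) + C₂e^(-x)
Applying ICs: C₁ = -1/3, C₂ = 4/3
Particular solution: y = -(1/3)e^(2x) + (4/3)e^(-x)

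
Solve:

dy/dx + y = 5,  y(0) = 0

General solution: y = 5 + Ce^(-x)
Applying y(0) = 0: C = 0 - 5 = -5
Particular solution: y = 5 - 5e^(-x)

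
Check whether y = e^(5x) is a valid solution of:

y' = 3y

Verification:
y = e^(5x)
y' = 5e^(5x)
But 3y = 3e^(5x)
y' ≠ 3y — the derivative does not match

No, it is not a solution.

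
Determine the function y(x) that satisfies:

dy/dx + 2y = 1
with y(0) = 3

General solution: y = 1/2 + Ce^(-2x)
Applying y(0) = 3: C = 3 - 1/2 = 5/2
Particular solution: y = 1/2 + (5/2)e^(-2x)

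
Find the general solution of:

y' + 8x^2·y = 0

Using integrating factor method:

General solution: y = Ce^(-8x^3/3)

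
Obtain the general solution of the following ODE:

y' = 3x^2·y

Separating variables and integrating:
ln|y| = x^3 + C

General solution: y = Ce^(x^3)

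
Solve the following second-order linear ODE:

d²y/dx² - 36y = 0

Characteristic equation: r² - 36 = 0
Roots: r = 6, -6 (distinct real)
General solution: y = C₁e^(6x) + C₂e^(-6x)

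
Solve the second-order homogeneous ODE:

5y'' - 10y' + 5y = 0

Characteristic equation: 5r² - 10r + 5 = 0
Divide by 5: r² - 2r + 1 = 0
Factored: (r - 1)² = 0
Repeated root: r = 1
General solution: y = (C₁ + C₂x)e^x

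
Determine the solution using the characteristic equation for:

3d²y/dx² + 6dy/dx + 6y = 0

Characteristic equation: 3r² + 6r + 6 = 0
Divide by 3: r² + 2r + 2 = 0
Roots: r = -1 ± i (complex conjugates)
General solution: y = e^(-x)(C₁cos(x) + C₂sin(x))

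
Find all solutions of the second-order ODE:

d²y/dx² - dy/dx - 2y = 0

Characteristic equation: r² - r - 2 = 0
Roots: r = 2, -1 (distinct real)
General solution: y = C₁e^(2x) + C₂e^(-x)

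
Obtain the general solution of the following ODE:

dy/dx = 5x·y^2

Separating variables and integrating:
-1/y = 5x^2/2 + C

General solution: y^-1 = (-5/2)x^2 + C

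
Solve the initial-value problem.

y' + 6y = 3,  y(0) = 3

General solution: y = 1/2 + Ce^(-6x)
Applying y(0) = 3: C = 3 - 1/2 = 5/2
Particular solution: y = 1/2 + (5/2)e^(-6x)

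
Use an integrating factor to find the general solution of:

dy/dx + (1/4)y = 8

Using integrating factor method:

General solution: y = 32 + Ce^(-x/4)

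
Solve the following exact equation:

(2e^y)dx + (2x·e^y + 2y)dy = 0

Verify exactness: ∂M/∂y = ∂N/∂x ✓
Find F(x,y) such that ∂F/∂x = M, ∂F/∂y = N
Solution: 2x·e^y + y² = C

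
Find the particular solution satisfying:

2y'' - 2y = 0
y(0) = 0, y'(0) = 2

General solution: y = C₁e^x + C₂e^(-x)
Applying ICs: C₁ = 1, C₂ = -1
Particular solution: y = e^x - e^(-x)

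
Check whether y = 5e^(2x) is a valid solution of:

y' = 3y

Verification:
y = 5e^(2x)
y' = 10e^(2x)
But 3y = 15e^(2x)
y' ≠ 3y — the derivative does not match

No, it is not a solution.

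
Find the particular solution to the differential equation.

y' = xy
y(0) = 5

General solution: y = Ce^(x²/2)
Applying IC y(0) = 5:
Particular solution: y = 5e^(x²/2)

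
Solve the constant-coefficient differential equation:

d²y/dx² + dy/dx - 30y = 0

Characteristic equation: r² + r - 30 = 0
Roots: r = 5, -6 (distinct real)
General solution: y = C₁e^(5x) + C₂e^(-6x)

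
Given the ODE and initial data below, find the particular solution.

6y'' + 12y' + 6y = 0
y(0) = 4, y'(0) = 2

General solution: y = (C₁ + C₂x)e^(-x)
Repeated root r = -1
Applying ICs: C₁ = 4, C₂ = 6
Particular solution: y = (4 + 6x)e^(-x)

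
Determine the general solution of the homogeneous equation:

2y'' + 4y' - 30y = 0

Characteristic equation: 2r² + 4r - 30 = 0
Divide by 2: r² + 2r - 15 = 0
Roots: r = 3, -5 (distinct real)
General solution: y = C₁e^(3x) + C₂e^(-5x)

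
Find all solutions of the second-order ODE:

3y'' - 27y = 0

Characteristic equation: 3r² - 27 = 0
Divide by 3: r² - 9 = 0
Roots: r = 3, -3 (distinct real)
General solution: y = C₁e^(3x) + C₂e^(-3x)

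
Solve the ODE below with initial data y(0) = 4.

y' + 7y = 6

General solution: y = 6/7 + Ce^(-7x)
Applying y(0) = 4: C = 4 - 6/7 = 22/7
Particular solution: y = 6/7 + (22/7)e^(-7x)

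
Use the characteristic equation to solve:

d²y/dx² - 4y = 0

Characteristic equation: r² - 4 = 0
Roots: r = 2, -2 (distinct real)
General solution: y = C₁e^(2x) + C₂e^(-2x)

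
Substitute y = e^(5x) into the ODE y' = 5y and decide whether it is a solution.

Verification:
y = e^(5x)
y' = 5e^(5x)
5y = 5e^(5x)
y' = 5y ✓

Yes, it is a solution.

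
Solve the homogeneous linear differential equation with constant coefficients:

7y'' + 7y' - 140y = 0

Characteristic equation: 7r² + 7r - 140 = 0
Divide by 7: r² + r - 20 = 0
Roots: r = 4, -5 (distinct real)
General solution: y = C₁e^(4x) + C₂e^(-5x)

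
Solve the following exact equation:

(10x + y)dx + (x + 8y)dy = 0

Verify exactness: ∂M/∂y = ∂N/∂x ✓
Find F(x,y) such that ∂F/∂x = M, ∂F/∂y = N
Solution: 5x² + xy + 4y² = C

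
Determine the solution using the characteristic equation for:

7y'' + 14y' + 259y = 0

Characteristic equation: 7r² + 14r + 259 = 0
Divide by 7: r² + 2r + 37 = 0
Roots: r = -1 ± 6i (complex conjugates)
General solution: y = e^(-x)(C₁cos(6x) + C₂sin(6x))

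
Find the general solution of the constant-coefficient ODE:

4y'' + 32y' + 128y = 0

Characteristic equation: 4r² + 32r + 128 = 0
Divide by 4: r² + 8r + 32 = 0
Roots: r = -4 ± 4i (complex conjugates)
General solution: y = e^(-4x)(C₁cos(4x) + C₂sin(4x))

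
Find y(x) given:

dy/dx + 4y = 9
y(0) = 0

General solution: y = 9/4 + Ce^(-4x)
Applying y(0) = 0: C = 0 - 9/4 = -9/4
Particular solution: y = 9/4 - (9/4)e^(-4x)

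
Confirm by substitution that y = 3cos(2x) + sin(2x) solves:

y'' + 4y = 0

Verification:
y'' = -12cos(2x) - 4sin(2x)
y'' + 4y = 0 ✓

Yes, it is a solution.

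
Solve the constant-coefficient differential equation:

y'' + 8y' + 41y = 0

Characteristic equation: r² + 8r + 41 = 0
Roots: r = -4 ± 5i (complex conjugates)
General solution: y = e^(-4x)(C₁cos(5x) + C₂sin(5x))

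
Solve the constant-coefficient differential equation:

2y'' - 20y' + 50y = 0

Characteristic equation: 2r² - 20r + 50 = 0
Divide by 2: r² - 10r + 25 = 0
Factored: (r - 5)² = 0
Repeated root: r = 5
General solution: y = (C₁ + C₂x)e^(5x)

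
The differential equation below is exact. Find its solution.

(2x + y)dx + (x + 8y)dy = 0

Verify exactness: ∂M/∂y = ∂N/∂x ✓
Find F(x,y) such that ∂F/∂x = M, ∂F/∂y = N
Solution: x² + xy + 4y² = C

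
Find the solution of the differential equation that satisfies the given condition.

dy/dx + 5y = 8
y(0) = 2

General solution: y = 8/5 + Ce^(-5x)
Applying y(0) = 2: C = 2 - 8/5 = 2/5
Particular solution: y = 8/5 + (2/5)e^(-5x)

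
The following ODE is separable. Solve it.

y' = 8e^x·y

Separating variables and integrating:
ln|y| = 8e^x + C

General solution: y = Ce^(8e^x)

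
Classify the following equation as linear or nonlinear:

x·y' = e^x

Linear (y and its derivatives appear to the first power only, no products of y terms)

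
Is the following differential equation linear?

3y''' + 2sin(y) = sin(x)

No. Nonlinear (sin(y) is nonlinear in y)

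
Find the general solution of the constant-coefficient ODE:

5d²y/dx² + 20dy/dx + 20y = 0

Characteristic equation: 5r² + 20r + 20 = 0
Divide by 5: r² + 4r + 4 = 0
Factored: (r + 2)² = 0
Repeated root: r = -2
General solution: y = (C₁ + C₂x)e^(-2x)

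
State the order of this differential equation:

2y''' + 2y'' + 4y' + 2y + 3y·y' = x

The order is 3 (highest derivative is of order 3).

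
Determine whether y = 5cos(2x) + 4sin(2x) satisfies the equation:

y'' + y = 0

Verification:
y'' = -20cos(2x) - 16sin(2x)
y'' + y ≠ 0 (frequency mismatch: got 4 instead of 1)

No, it is not a solution.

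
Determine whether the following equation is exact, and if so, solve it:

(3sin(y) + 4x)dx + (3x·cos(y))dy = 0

Verify exactness: ∂M/∂y = ∂N/∂x ✓
Find F(x,y) such that ∂F/∂x = M, ∂F/∂y = N
Solution: 3x·sin(y) + 2x² = C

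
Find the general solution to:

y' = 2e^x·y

Separating variables and integrating:
ln|y| = 2e^x + C

General solution: y = Ce^(2e^x)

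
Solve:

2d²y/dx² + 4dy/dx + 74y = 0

Characteristic equation: 2r² + 4r + 74 = 0
Divide by 2: r² + 2r + 37 = 0
Roots: r = -1 ± 6i (complex conjugates)
General solution: y = e^(-x)(C₁cos(6x) + C₂sin(6x))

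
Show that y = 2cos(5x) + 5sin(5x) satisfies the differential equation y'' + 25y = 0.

Verification:
y'' = -50cos(5x) - 125sin(5x)
y'' + 25y = 0 ✓

Yes, it is a solution.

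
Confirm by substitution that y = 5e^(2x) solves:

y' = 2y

Verification:
y = 5e^(2x)
y' = 10e^(2x)
2y = 10e^(2x)
y' = 2y ✓

Yes, it is a solution.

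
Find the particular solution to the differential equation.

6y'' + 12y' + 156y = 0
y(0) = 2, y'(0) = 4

General solution: y = e^(-x)(C₁cos(5x) + C₂sin(5x))
Complex roots r = -1 ± 5i
Applying ICs: C₁ = 2, C₂ = 6/5
Particular solution: y = e^(-x)(2cos(5x) + (6/5)sin(5x))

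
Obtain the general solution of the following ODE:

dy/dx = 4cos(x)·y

Separating variables and integrating:
ln|y| = 4sin(x) + C

General solution: y = Ce^(4sin(x))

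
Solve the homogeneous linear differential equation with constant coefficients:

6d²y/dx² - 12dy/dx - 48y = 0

Characteristic equation: 6r² - 12r - 48 = 0
Divide by 6: r² - 2r - 8 = 0
Roots: r = 4, -2 (distinct real)
General solution: y = C₁e^(4x) + C₂e^(-2x)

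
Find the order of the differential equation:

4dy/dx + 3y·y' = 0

The order is 1 (highest derivative is of order 1).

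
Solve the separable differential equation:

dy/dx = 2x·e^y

Separating variables and integrating:
-e^(-y) = x² + C

General solution: y = -ln(C - x²)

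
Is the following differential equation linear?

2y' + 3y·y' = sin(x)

No. Nonlinear (product y·y')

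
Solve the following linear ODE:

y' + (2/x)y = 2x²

Using integrating factor method:

General solution: y = (2/5)x^3 + Cx^(-2)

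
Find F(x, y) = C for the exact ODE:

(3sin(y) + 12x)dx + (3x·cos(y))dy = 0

Verify exactness: ∂M/∂y = ∂N/∂x ✓
Find F(x,y) such that ∂F/∂x = M, ∂F/∂y = N
Solution: 3x·sin(y) + 6x² = C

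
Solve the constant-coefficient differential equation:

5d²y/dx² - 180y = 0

Characteristic equation: 5r² - 180 = 0
Divide by 5: r² - 36 = 0
Roots: r = 6, -6 (distinct real)
General solution: y = C₁e^(6x) + C₂e^(-6x)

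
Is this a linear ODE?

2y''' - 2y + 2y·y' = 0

No. Nonlinear (product y·y')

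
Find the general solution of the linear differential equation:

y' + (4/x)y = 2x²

Using integrating factor method:

General solution: y = (2/7)x^3 + Cx^(-4)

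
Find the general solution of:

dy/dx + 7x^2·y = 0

Using integrating factor method:

General solution: y = Ce^(-7x^3/3)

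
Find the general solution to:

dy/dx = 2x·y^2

Separating variables and integrating:
-1/y = x^2 + C

General solution: y^-1 = -x^2 + C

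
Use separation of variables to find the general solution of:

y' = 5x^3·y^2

Separating variables and integrating:
-1/y = 5x^4/4 + C

General solution: y^-1 = (-5/4)x^4 + C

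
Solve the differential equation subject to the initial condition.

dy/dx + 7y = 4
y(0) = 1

General solution: y = 4/7 + Ce^(-7x)
Applying y(0) = 1: C = 1 - 4/7 = 3/7
Particular solution: y = 4/7 + (3/7)e^(-7x)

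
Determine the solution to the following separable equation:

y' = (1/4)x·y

Separating variables and integrating:
ln|y| = x^2/8 + C

General solution: y = Ce^(x^2/8)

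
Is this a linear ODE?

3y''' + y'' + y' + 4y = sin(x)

Yes. Linear (y and its derivatives appear to the first power only, no products of y terms)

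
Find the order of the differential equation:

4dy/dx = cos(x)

The order is 1 (highest derivative is of order 1).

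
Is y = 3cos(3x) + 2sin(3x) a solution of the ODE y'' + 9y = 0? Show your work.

Verification:
y'' = -27cos(3x) - 18sin(3x)
y'' + 9y = 0 ✓

Yes, it is a solution.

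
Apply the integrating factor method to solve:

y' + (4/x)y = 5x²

Using integrating factor method:

General solution: y = (5/7)x^3 + Cx^(-4)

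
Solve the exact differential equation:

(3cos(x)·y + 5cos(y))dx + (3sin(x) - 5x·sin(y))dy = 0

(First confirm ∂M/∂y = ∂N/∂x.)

Verify exactness: ∂M/∂y = ∂N/∂x ✓
Find F(x,y) such that ∂F/∂x = M, ∂F/∂y = N
Solution: 3sin(x)·y + 5x·cos(y) = C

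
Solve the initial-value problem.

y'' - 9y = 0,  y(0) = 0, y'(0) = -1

General solution: y = C₁e^(3x) + C₂e^(-3x)
Applying ICs: C₁ = -1/6, C₂ = 1/6
Particular solution: y = -(1/6)e^(3x) + (1/6)e^(-3x)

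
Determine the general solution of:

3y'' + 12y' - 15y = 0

Characteristic equation: 3r² + 12r - 15 = 0
Divide by 3: r² + 4r - 5 = 0
Roots: r = 1, -5 (distinct real)
General solution: y = C₁e^x + C₂e^(-5x)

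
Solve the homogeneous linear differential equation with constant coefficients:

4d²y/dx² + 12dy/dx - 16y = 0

Characteristic equation: 4r² + 12r - 16 = 0
Divide by 4: r² + 3r - 4 = 0
Roots: r = 1, -4 (distinct real)
General solution: y = C₁e^x + C₂e^(-4x)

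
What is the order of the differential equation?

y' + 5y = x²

The order is 1 (highest derivative is of order 1).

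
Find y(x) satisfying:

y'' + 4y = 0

Characteristic equation: r² + 4 = 0
Roots: r = ±2i (complex conjugates)
General solution: y = C₁cos(2x) + C₂sin(2x)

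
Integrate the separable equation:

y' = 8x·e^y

Separating variables and integrating:
-e^(-y) = 4x² + C

General solution: y = -ln(C - 4x²)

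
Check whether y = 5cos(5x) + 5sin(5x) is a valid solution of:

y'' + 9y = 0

Verification:
y'' = -125cos(5x) - 125sin(5x)
y'' + 9y ≠ 0 (frequency mismatch: got 25 instead of 9)

No, it is not a solution.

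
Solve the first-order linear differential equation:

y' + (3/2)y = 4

Using integrating factor method:

General solution: y = 8/3 + Ce^(-3x/2)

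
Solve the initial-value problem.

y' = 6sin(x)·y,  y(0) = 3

General solution: y = Ce^(-6cos(x))
Applying IC y(0) = 3:
Particular solution: y = 3e^(6(1-cos(x)))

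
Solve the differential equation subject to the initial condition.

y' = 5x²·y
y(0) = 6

General solution: y = Ce^(5x³/3)
Applying IC y(0) = 6:
Particular solution: y = 6e^(5x³/3)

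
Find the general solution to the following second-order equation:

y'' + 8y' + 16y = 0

Characteristic equation: r² + 8r + 16 = 0
Factored: (r + 4)² = 0
Repeated root: r = -4
General solution: y = (C₁ + C₂x)e^(-4x)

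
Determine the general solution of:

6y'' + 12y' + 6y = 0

Characteristic equation: 6r² + 12r + 6 = 0
Divide by 6: r² + 2r + 1 = 0
Factored: (r + 1)² = 0
Repeated root: r = -1
General solution: y = (C₁ + C₂x)e^(-x)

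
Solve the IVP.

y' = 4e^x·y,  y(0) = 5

General solution: y = Ce^(4e^x)
Applying IC y(0) = 5:
Particular solution: y = 5e^(4(e^x - 1))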